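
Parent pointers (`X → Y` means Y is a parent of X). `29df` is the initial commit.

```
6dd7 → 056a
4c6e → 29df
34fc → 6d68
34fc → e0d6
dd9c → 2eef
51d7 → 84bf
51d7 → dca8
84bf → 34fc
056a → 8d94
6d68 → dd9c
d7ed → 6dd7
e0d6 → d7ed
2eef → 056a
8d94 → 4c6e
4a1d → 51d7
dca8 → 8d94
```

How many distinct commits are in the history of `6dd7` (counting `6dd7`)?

5

Walking parent pointers from 6dd7: reachable set = {056a, 29df, 4c6e, 6dd7, 8d94}.
That is 5 commits.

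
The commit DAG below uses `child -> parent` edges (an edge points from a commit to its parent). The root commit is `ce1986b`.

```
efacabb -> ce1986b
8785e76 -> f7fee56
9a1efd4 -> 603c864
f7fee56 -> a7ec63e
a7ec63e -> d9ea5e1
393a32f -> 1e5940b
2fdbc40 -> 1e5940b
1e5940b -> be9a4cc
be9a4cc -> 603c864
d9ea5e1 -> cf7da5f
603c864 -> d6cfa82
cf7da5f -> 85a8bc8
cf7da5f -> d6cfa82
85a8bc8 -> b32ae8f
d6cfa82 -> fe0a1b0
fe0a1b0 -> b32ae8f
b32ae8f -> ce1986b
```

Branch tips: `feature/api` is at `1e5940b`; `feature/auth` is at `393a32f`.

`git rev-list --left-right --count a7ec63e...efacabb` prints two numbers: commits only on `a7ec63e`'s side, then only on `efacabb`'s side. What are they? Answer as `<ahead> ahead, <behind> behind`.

Reachable from a7ec63e: {85a8bc8, a7ec63e, b32ae8f, ce1986b, cf7da5f, d6cfa82, d9ea5e1, fe0a1b0}.
Reachable from efacabb: {ce1986b, efacabb}.
Only in a7ec63e's history (ahead): {85a8bc8, a7ec63e, b32ae8f, cf7da5f, d6cfa82, d9ea5e1, fe0a1b0} — 7.
Only in efacabb's history (behind): {efacabb} — 1.

7 ahead, 1 behind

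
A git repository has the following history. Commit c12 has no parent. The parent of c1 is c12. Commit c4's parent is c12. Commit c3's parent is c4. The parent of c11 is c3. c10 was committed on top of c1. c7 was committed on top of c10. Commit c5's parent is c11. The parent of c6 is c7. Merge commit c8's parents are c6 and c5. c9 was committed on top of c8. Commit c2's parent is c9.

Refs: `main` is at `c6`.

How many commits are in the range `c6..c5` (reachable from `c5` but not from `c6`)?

4

Reachable from c5: {c11, c12, c3, c4, c5}.
Reachable from c6: {c1, c10, c12, c6, c7}.
In c5's history but not c6's: {c11, c3, c4, c5} — 4 commits.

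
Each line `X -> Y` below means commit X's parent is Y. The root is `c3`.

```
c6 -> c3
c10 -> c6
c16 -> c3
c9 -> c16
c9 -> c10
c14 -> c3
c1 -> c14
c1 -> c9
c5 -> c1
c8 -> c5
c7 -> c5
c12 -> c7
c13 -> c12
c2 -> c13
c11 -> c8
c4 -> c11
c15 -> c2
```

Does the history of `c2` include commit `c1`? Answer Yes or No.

Yes

Ancestors of c2 (commits reachable by following parents): {c1, c10, c12, c13, c14, c16, c2, c3, c5, c6, c7, c9}.
c1 is in that set, so it is an ancestor of c2.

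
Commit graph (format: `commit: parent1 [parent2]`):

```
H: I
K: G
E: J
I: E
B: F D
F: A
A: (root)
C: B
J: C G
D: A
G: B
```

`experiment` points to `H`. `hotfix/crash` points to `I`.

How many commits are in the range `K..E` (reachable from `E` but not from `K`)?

Reachable from E: {A, B, C, D, E, F, G, J}.
Reachable from K: {A, B, D, F, G, K}.
In E's history but not K's: {C, E, J} — 3 commits.

3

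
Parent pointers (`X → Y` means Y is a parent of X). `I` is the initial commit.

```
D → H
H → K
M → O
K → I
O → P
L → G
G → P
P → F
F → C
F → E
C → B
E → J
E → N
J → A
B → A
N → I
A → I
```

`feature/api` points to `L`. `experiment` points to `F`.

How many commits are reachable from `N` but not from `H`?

Reachable from N: {I, N}.
Reachable from H: {H, I, K}.
In N's history but not H's: {N} — 1 commit.

1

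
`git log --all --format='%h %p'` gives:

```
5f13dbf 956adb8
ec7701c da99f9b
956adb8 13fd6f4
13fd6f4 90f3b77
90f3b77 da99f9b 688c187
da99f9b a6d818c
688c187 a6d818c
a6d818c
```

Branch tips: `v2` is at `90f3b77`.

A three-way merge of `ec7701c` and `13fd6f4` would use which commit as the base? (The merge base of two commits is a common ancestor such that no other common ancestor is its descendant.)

Ancestors of ec7701c: {a6d818c, da99f9b, ec7701c}.
Ancestors of 13fd6f4: {13fd6f4, 688c187, 90f3b77, a6d818c, da99f9b}.
Common ancestors: {a6d818c, da99f9b}.
Among these, da99f9b is not an ancestor of any other common ancestor — it is the merge base.

da99f9b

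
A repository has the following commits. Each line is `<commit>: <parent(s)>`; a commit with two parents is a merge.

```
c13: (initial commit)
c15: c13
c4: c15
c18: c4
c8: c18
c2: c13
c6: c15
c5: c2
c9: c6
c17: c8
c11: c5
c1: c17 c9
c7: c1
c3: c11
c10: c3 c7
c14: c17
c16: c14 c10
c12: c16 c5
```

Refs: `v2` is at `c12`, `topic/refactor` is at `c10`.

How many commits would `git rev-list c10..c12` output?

3

Reachable from c12: {c1, c10, c11, c12, c13, c14, c15, c16, c17, c18, c2, c3, c4, c5, c6, c7, c8, c9}.
Reachable from c10: {c1, c10, c11, c13, c15, c17, c18, c2, c3, c4, c5, c6, c7, c8, c9}.
In c12's history but not c10's: {c12, c14, c16} — 3 commits.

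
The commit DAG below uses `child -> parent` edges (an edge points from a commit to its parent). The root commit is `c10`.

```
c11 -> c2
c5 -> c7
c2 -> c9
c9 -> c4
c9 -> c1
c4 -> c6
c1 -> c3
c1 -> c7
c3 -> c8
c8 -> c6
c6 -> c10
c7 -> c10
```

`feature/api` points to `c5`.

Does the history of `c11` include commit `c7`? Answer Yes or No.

Yes

Ancestors of c11 (commits reachable by following parents): {c1, c10, c11, c2, c3, c4, c6, c7, c8, c9}.
c7 is in that set, so it is an ancestor of c11.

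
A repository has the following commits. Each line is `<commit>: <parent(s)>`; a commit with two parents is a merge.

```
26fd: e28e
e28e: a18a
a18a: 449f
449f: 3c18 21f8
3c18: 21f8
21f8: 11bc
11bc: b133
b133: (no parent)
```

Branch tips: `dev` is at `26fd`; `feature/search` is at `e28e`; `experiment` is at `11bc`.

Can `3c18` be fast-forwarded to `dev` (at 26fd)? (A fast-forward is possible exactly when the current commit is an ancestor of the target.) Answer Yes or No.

A fast-forward from 3c18 to 26fd is possible iff 3c18 is an ancestor of 26fd.
Ancestors of 26fd: {11bc, 21f8, 26fd, 3c18, 449f, a18a, b133, e28e}.
3c18 is among them, so fast-forward is possible.

Yes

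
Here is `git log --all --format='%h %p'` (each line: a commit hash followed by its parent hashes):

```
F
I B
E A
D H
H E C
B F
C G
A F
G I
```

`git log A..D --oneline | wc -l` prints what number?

7

Reachable from D: {A, B, C, D, E, F, G, H, I}.
Reachable from A: {A, F}.
In D's history but not A's: {B, C, D, E, G, H, I} — 7 commits.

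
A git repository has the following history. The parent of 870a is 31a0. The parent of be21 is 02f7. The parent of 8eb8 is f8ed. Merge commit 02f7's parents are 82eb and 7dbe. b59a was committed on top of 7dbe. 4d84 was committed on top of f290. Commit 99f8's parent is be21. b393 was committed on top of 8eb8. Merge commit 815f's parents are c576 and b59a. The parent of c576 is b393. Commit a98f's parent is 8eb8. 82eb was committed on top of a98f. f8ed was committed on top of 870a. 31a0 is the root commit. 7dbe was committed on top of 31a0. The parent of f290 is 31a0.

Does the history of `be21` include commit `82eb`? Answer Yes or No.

Yes

Ancestors of be21 (commits reachable by following parents): {02f7, 31a0, 7dbe, 82eb, 870a, 8eb8, a98f, be21, f8ed}.
82eb is in that set, so it is an ancestor of be21.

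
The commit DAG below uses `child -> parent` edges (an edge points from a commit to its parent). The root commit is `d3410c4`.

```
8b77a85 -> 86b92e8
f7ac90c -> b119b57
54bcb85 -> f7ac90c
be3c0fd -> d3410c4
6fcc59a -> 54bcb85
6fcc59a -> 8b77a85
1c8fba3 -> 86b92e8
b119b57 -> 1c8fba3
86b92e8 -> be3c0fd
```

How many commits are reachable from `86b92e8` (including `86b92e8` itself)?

3

Walking parent pointers from 86b92e8: reachable set = {86b92e8, be3c0fd, d3410c4}.
That is 3 commits.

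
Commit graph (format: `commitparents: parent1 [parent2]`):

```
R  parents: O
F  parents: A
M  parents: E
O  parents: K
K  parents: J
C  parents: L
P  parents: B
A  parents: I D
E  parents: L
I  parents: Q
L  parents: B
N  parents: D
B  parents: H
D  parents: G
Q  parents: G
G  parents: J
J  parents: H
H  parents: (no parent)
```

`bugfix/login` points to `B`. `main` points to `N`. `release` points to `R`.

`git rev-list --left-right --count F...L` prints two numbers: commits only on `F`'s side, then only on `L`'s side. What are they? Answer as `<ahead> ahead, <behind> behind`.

Reachable from F: {A, D, F, G, H, I, J, Q}.
Reachable from L: {B, H, L}.
Only in F's history (ahead): {A, D, F, G, I, J, Q} — 7.
Only in L's history (behind): {B, L} — 2.

7 ahead, 2 behind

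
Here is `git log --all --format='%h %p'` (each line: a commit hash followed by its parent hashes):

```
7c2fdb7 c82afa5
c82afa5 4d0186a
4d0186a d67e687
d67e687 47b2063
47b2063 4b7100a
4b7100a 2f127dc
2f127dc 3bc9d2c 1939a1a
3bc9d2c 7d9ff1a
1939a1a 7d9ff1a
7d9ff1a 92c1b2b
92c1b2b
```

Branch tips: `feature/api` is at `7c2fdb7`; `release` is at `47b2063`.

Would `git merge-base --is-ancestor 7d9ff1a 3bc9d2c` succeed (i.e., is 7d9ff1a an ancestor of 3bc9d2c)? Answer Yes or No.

Yes

Ancestors of 3bc9d2c (commits reachable by following parents): {3bc9d2c, 7d9ff1a, 92c1b2b}.
7d9ff1a is in that set, so it is an ancestor of 3bc9d2c.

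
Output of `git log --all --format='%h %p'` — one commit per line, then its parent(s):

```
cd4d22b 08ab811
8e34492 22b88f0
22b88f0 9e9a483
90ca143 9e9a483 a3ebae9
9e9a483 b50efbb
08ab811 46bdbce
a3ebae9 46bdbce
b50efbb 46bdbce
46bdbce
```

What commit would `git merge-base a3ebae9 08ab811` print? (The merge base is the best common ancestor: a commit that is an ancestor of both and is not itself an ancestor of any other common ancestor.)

Ancestors of a3ebae9: {46bdbce, a3ebae9}.
Ancestors of 08ab811: {08ab811, 46bdbce}.
Common ancestors: {46bdbce}.
The only common ancestor is 46bdbce, so it is the merge base.

46bdbce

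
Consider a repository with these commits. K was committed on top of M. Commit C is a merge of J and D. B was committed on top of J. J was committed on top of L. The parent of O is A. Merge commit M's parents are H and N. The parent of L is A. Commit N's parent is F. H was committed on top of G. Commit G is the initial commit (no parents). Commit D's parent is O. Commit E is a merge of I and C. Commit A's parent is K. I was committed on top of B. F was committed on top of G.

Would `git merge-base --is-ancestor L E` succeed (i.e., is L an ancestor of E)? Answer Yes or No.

Yes

Ancestors of E (commits reachable by following parents): {A, B, C, D, E, F, G, H, I, J, K, L, M, N, O}.
L is in that set, so it is an ancestor of E.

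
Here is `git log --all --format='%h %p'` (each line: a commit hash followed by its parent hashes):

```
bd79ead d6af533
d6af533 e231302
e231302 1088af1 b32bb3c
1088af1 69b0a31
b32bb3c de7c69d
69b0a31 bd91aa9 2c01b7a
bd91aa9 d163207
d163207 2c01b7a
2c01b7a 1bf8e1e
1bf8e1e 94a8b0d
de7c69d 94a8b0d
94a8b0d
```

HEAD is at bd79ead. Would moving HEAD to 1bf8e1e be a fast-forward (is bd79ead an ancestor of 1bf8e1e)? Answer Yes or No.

No

A fast-forward from bd79ead to 1bf8e1e is possible iff bd79ead is an ancestor of 1bf8e1e.
Ancestors of 1bf8e1e: {1bf8e1e, 94a8b0d}.
bd79ead is not among them, so fast-forward is not possible.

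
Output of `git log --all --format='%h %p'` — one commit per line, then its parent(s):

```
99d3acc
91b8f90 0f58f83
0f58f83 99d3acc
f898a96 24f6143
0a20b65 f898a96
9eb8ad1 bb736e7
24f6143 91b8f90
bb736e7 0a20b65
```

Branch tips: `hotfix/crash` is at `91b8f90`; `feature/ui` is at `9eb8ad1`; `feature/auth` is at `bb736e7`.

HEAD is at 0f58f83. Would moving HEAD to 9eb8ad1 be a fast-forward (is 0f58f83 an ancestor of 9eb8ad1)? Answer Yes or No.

Yes

A fast-forward from 0f58f83 to 9eb8ad1 is possible iff 0f58f83 is an ancestor of 9eb8ad1.
Ancestors of 9eb8ad1: {0a20b65, 0f58f83, 24f6143, 91b8f90, 99d3acc, 9eb8ad1, bb736e7, f898a96}.
0f58f83 is among them, so fast-forward is possible.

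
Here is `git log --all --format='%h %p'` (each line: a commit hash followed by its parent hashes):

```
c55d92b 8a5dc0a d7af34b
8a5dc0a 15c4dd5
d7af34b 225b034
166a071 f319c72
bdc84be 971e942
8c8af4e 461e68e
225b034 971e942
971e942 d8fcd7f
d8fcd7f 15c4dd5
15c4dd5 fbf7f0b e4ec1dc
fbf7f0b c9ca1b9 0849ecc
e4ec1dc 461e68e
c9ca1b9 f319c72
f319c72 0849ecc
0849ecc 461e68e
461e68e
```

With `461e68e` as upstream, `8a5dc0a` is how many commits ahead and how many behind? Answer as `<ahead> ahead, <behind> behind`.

7 ahead, 0 behind

Reachable from 8a5dc0a: {0849ecc, 15c4dd5, 461e68e, 8a5dc0a, c9ca1b9, e4ec1dc, f319c72, fbf7f0b}.
Reachable from 461e68e: {461e68e}.
Only in 8a5dc0a's history (ahead): {0849ecc, 15c4dd5, 8a5dc0a, c9ca1b9, e4ec1dc, f319c72, fbf7f0b} — 7.
Only in 461e68e's history (behind): {} — 0.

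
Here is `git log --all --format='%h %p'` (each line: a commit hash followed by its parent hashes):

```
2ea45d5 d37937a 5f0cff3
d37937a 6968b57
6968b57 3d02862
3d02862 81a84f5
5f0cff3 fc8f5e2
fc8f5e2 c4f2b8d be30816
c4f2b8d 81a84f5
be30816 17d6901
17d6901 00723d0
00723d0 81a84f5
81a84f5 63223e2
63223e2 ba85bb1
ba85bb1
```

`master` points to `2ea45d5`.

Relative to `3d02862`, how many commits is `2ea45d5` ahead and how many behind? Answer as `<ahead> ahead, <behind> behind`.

9 ahead, 0 behind

Reachable from 2ea45d5: {00723d0, 17d6901, 2ea45d5, 3d02862, 5f0cff3, 63223e2, 6968b57, 81a84f5, ba85bb1, be30816, c4f2b8d, d37937a, fc8f5e2}.
Reachable from 3d02862: {3d02862, 63223e2, 81a84f5, ba85bb1}.
Only in 2ea45d5's history (ahead): {00723d0, 17d6901, 2ea45d5, 5f0cff3, 6968b57, be30816, c4f2b8d, d37937a, fc8f5e2} — 9.
Only in 3d02862's history (behind): {} — 0.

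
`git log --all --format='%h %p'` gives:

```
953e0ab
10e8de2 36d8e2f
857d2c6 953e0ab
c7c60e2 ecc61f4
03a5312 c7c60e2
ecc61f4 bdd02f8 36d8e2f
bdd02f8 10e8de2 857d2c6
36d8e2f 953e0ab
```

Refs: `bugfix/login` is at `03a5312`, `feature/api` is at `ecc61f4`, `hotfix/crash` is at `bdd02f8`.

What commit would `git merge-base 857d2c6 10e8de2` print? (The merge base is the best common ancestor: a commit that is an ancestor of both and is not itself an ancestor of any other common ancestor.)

953e0ab

Ancestors of 857d2c6: {857d2c6, 953e0ab}.
Ancestors of 10e8de2: {10e8de2, 36d8e2f, 953e0ab}.
Common ancestors: {953e0ab}.
The only common ancestor is 953e0ab, so it is the merge base.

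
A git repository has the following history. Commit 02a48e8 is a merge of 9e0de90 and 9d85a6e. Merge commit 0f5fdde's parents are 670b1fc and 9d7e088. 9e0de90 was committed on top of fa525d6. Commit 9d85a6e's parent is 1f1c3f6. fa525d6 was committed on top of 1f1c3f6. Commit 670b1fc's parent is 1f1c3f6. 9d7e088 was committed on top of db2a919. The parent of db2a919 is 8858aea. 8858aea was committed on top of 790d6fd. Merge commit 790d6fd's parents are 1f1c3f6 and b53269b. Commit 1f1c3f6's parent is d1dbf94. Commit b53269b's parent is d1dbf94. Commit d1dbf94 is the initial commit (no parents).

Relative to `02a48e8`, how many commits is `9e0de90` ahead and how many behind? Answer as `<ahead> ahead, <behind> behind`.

Reachable from 9e0de90: {1f1c3f6, 9e0de90, d1dbf94, fa525d6}.
Reachable from 02a48e8: {02a48e8, 1f1c3f6, 9d85a6e, 9e0de90, d1dbf94, fa525d6}.
Only in 9e0de90's history (ahead): {} — 0.
Only in 02a48e8's history (behind): {02a48e8, 9d85a6e} — 2.

0 ahead, 2 behind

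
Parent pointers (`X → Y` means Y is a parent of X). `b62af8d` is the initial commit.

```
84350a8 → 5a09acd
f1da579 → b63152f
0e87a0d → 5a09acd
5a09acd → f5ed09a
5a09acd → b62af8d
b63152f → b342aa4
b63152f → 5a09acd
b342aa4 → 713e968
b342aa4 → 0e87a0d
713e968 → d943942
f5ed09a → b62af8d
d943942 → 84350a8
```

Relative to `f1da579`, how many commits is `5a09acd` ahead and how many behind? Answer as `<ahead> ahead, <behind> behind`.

0 ahead, 7 behind

Reachable from 5a09acd: {5a09acd, b62af8d, f5ed09a}.
Reachable from f1da579: {0e87a0d, 5a09acd, 713e968, 84350a8, b342aa4, b62af8d, b63152f, d943942, f1da579, f5ed09a}.
Only in 5a09acd's history (ahead): {} — 0.
Only in f1da579's history (behind): {0e87a0d, 713e968, 84350a8, b342aa4, b63152f, d943942, f1da579} — 7.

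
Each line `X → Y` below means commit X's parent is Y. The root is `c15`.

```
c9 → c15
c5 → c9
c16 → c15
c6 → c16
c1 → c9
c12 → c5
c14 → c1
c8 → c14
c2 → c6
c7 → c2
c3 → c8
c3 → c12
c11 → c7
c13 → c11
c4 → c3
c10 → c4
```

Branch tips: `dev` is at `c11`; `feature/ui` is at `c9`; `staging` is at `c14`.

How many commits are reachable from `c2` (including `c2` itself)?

4

Walking parent pointers from c2: reachable set = {c15, c16, c2, c6}.
That is 4 commits.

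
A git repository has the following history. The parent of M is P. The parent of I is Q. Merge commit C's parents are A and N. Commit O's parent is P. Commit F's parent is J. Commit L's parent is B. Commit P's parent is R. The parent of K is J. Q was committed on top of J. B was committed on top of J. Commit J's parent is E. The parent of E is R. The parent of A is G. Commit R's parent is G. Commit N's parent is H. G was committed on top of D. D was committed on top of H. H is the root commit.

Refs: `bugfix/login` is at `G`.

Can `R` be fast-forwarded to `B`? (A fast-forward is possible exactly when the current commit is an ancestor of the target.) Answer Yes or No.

Yes

A fast-forward from R to B is possible iff R is an ancestor of B.
Ancestors of B: {B, D, E, G, H, J, R}.
R is among them, so fast-forward is possible.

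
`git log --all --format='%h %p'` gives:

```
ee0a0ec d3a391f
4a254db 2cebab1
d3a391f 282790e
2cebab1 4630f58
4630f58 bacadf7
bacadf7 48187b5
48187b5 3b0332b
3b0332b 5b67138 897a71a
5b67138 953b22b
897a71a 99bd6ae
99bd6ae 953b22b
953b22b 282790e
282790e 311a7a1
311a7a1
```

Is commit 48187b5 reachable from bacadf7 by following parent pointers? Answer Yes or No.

Yes

Ancestors of bacadf7 (commits reachable by following parents): {282790e, 311a7a1, 3b0332b, 48187b5, 5b67138, 897a71a, 953b22b, 99bd6ae, bacadf7}.
48187b5 is in that set, so it is an ancestor of bacadf7.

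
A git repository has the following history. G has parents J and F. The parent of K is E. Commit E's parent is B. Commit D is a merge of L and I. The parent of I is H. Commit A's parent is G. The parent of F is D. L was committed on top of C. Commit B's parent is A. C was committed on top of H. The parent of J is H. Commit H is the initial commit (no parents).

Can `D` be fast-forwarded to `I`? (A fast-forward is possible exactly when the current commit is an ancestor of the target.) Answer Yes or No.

No

A fast-forward from D to I is possible iff D is an ancestor of I.
Ancestors of I: {H, I}.
D is not among them, so fast-forward is not possible.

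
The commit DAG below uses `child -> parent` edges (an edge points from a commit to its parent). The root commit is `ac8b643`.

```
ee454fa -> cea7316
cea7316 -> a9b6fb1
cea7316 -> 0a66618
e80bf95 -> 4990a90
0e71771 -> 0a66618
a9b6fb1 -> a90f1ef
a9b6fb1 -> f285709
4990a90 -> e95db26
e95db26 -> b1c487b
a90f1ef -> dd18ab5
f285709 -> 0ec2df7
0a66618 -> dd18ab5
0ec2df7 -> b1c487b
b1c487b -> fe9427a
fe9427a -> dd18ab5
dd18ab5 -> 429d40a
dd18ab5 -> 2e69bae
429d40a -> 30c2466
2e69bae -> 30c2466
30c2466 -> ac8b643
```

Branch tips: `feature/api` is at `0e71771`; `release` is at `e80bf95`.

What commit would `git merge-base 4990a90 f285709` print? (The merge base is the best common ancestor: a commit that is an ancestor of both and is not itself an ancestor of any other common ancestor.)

Ancestors of 4990a90: {2e69bae, 30c2466, 429d40a, 4990a90, ac8b643, b1c487b, dd18ab5, e95db26, fe9427a}.
Ancestors of f285709: {0ec2df7, 2e69bae, 30c2466, 429d40a, ac8b643, b1c487b, dd18ab5, f285709, fe9427a}.
Common ancestors: {2e69bae, 30c2466, 429d40a, ac8b643, b1c487b, dd18ab5, fe9427a}.
Among these, b1c487b is not an ancestor of any other common ancestor — it is the merge base.

b1c487b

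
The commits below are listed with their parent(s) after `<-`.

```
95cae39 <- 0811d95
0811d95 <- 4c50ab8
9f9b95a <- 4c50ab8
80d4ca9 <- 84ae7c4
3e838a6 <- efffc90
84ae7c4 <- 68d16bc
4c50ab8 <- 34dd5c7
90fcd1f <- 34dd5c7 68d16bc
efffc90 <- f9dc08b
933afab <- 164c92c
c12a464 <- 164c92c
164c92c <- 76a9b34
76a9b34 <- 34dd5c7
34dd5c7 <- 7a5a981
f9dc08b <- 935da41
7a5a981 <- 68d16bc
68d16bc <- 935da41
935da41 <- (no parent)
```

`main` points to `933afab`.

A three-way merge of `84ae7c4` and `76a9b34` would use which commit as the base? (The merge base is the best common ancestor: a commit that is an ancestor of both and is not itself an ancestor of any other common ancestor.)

Ancestors of 84ae7c4: {68d16bc, 84ae7c4, 935da41}.
Ancestors of 76a9b34: {34dd5c7, 68d16bc, 76a9b34, 7a5a981, 935da41}.
Common ancestors: {68d16bc, 935da41}.
Among these, 68d16bc is not an ancestor of any other common ancestor — it is the merge base.

68d16bc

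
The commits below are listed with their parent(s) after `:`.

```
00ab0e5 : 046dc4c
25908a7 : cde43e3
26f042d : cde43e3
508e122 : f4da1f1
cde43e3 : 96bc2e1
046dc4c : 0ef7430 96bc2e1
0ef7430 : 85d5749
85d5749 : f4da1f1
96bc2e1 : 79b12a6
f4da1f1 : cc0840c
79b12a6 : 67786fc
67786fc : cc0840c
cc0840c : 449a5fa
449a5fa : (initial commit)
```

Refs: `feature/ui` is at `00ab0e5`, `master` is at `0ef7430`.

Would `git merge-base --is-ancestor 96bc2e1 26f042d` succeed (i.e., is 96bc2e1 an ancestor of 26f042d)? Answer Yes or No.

Ancestors of 26f042d (commits reachable by following parents): {26f042d, 449a5fa, 67786fc, 79b12a6, 96bc2e1, cc0840c, cde43e3}.
96bc2e1 is in that set, so it is an ancestor of 26f042d.

Yes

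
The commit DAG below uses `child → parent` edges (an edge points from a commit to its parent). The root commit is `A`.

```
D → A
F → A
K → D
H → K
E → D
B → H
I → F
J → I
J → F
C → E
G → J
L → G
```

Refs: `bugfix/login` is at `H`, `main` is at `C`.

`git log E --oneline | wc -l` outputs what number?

3

Walking parent pointers from E: reachable set = {A, D, E}.
That is 3 commits.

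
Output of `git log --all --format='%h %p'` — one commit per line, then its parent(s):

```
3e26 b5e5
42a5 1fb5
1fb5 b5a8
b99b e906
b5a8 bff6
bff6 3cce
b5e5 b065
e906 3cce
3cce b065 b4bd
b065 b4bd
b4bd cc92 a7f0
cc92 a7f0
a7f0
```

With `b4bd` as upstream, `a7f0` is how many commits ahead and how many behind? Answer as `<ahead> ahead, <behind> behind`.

0 ahead, 2 behind

Reachable from a7f0: {a7f0}.
Reachable from b4bd: {a7f0, b4bd, cc92}.
Only in a7f0's history (ahead): {} — 0.
Only in b4bd's history (behind): {b4bd, cc92} — 2.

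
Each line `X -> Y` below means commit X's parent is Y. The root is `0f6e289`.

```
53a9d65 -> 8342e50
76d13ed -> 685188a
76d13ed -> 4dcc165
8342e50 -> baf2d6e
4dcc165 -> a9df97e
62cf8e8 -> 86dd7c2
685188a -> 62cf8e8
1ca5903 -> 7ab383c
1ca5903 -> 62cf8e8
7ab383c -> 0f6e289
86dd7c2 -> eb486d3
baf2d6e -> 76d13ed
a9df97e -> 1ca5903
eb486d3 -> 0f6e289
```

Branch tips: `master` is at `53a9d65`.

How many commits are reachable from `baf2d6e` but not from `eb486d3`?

Reachable from baf2d6e: {0f6e289, 1ca5903, 4dcc165, 62cf8e8, 685188a, 76d13ed, 7ab383c, 86dd7c2, a9df97e, baf2d6e, eb486d3}.
Reachable from eb486d3: {0f6e289, eb486d3}.
In baf2d6e's history but not eb486d3's: {1ca5903, 4dcc165, 62cf8e8, 685188a, 76d13ed, 7ab383c, 86dd7c2, a9df97e, baf2d6e} — 9 commits.

9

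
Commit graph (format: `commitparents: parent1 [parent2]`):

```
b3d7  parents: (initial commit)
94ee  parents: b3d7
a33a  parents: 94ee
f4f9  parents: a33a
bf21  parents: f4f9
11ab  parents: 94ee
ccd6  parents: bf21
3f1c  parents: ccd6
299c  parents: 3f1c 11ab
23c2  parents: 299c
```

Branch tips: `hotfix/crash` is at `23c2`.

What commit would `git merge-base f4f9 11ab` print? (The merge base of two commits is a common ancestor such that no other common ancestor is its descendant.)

Ancestors of f4f9: {94ee, a33a, b3d7, f4f9}.
Ancestors of 11ab: {11ab, 94ee, b3d7}.
Common ancestors: {94ee, b3d7}.
Among these, 94ee is not an ancestor of any other common ancestor — it is the merge base.

94ee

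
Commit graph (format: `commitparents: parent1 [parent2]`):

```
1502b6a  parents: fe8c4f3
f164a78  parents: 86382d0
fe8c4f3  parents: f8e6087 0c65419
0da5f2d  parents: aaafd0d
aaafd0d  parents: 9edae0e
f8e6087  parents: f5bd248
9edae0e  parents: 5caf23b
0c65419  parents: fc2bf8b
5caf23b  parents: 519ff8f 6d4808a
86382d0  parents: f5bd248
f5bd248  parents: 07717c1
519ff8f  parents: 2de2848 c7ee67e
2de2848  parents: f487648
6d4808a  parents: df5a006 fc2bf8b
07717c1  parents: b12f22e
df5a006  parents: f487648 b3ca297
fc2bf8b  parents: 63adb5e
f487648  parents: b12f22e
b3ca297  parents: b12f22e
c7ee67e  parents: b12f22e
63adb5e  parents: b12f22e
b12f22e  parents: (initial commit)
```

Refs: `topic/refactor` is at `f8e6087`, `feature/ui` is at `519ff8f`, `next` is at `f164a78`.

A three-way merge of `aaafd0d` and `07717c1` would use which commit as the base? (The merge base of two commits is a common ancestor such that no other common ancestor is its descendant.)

b12f22e

Ancestors of aaafd0d: {2de2848, 519ff8f, 5caf23b, 63adb5e, 6d4808a, 9edae0e, aaafd0d, b12f22e, b3ca297, c7ee67e, df5a006, f487648, fc2bf8b}.
Ancestors of 07717c1: {07717c1, b12f22e}.
Common ancestors: {b12f22e}.
The only common ancestor is b12f22e, so it is the merge base.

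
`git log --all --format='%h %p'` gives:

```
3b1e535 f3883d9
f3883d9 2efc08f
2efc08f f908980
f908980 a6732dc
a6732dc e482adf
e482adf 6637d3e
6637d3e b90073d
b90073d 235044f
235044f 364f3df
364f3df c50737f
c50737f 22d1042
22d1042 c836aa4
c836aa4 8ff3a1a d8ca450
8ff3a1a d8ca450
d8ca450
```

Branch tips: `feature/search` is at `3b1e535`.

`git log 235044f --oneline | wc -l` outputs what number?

7

Walking parent pointers from 235044f: reachable set = {22d1042, 235044f, 364f3df, 8ff3a1a, c50737f, c836aa4, d8ca450}.
That is 7 commits.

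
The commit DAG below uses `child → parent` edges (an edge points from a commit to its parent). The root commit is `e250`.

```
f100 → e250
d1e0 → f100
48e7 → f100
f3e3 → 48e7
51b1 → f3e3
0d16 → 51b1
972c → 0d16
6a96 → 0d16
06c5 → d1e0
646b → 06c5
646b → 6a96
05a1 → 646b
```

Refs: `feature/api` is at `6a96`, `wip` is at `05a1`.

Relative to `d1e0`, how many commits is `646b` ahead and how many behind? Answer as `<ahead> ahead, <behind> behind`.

7 ahead, 0 behind

Reachable from 646b: {06c5, 0d16, 48e7, 51b1, 646b, 6a96, d1e0, e250, f100, f3e3}.
Reachable from d1e0: {d1e0, e250, f100}.
Only in 646b's history (ahead): {06c5, 0d16, 48e7, 51b1, 646b, 6a96, f3e3} — 7.
Only in d1e0's history (behind): {} — 0.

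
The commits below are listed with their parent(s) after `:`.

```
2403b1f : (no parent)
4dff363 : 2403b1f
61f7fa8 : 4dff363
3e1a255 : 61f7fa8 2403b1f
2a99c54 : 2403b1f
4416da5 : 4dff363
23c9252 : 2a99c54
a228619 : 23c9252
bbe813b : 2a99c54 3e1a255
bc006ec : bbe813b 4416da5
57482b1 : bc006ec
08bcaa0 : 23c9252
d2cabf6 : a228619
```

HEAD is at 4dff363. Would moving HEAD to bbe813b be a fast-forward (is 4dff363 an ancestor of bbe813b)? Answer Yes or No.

A fast-forward from 4dff363 to bbe813b is possible iff 4dff363 is an ancestor of bbe813b.
Ancestors of bbe813b: {2403b1f, 2a99c54, 3e1a255, 4dff363, 61f7fa8, bbe813b}.
4dff363 is among them, so fast-forward is possible.

Yes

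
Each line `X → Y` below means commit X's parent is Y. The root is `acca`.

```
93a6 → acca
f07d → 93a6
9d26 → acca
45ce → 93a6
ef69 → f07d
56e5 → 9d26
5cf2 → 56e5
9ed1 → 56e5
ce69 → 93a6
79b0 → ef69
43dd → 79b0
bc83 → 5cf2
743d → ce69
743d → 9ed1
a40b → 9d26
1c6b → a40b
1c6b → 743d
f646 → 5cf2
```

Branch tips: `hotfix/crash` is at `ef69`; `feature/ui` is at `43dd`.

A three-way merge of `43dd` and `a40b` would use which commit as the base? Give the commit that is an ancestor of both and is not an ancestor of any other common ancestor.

Ancestors of 43dd: {43dd, 79b0, 93a6, acca, ef69, f07d}.
Ancestors of a40b: {9d26, a40b, acca}.
Common ancestors: {acca}.
The only common ancestor is acca, so it is the merge base.

acca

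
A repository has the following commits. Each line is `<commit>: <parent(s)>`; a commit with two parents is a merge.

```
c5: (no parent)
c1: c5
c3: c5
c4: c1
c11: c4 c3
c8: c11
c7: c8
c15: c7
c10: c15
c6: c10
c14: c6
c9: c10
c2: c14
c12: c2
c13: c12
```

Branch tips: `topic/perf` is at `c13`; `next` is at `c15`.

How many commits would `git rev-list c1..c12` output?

Reachable from c12: {c1, c10, c11, c12, c14, c15, c2, c3, c4, c5, c6, c7, c8}.
Reachable from c1: {c1, c5}.
In c12's history but not c1's: {c10, c11, c12, c14, c15, c2, c3, c4, c6, c7, c8} — 11 commits.

11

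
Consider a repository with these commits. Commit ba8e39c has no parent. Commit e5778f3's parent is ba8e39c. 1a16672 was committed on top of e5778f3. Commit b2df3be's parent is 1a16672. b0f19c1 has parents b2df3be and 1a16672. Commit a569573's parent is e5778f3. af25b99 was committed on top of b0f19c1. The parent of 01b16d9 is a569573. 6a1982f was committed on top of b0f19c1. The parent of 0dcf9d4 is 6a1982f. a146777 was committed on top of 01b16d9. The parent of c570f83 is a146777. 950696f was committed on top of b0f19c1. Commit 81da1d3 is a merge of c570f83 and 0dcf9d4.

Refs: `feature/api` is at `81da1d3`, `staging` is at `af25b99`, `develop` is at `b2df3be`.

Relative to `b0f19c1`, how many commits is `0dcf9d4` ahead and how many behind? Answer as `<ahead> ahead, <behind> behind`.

Reachable from 0dcf9d4: {0dcf9d4, 1a16672, 6a1982f, b0f19c1, b2df3be, ba8e39c, e5778f3}.
Reachable from b0f19c1: {1a16672, b0f19c1, b2df3be, ba8e39c, e5778f3}.
Only in 0dcf9d4's history (ahead): {0dcf9d4, 6a1982f} — 2.
Only in b0f19c1's history (behind): {} — 0.

2 ahead, 0 behind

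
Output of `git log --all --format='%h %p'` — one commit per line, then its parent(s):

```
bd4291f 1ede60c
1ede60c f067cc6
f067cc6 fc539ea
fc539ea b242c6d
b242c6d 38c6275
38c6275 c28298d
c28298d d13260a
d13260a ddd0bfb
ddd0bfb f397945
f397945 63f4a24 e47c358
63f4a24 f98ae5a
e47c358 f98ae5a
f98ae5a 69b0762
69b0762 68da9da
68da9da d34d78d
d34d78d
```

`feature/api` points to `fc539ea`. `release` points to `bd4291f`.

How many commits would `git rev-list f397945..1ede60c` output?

Reachable from 1ede60c: {1ede60c, 38c6275, 63f4a24, 68da9da, 69b0762, b242c6d, c28298d, d13260a, d34d78d, ddd0bfb, e47c358, f067cc6, f397945, f98ae5a, fc539ea}.
Reachable from f397945: {63f4a24, 68da9da, 69b0762, d34d78d, e47c358, f397945, f98ae5a}.
In 1ede60c's history but not f397945's: {1ede60c, 38c6275, b242c6d, c28298d, d13260a, ddd0bfb, f067cc6, fc539ea} — 8 commits.

8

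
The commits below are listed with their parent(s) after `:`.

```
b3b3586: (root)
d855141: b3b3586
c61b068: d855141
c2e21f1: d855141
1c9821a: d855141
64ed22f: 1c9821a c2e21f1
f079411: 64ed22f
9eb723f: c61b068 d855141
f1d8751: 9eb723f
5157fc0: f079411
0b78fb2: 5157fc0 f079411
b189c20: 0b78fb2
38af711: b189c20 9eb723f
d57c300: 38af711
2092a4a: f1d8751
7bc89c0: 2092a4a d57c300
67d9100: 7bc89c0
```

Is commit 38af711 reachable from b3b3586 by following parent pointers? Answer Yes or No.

Ancestors of b3b3586: {b3b3586}.
38af711 is not in that set, so it is not an ancestor of b3b3586.

No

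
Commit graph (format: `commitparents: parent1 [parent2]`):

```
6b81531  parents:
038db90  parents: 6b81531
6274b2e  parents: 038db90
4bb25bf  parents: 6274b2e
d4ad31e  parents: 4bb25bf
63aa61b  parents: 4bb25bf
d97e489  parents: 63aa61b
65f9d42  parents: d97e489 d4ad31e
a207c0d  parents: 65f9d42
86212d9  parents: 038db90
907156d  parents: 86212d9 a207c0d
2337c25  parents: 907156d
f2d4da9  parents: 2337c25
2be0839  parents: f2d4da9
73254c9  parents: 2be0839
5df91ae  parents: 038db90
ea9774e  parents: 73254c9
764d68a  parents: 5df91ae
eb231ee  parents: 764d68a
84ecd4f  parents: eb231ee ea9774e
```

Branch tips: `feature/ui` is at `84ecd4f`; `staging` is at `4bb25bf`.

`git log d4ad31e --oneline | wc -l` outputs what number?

Walking parent pointers from d4ad31e: reachable set = {038db90, 4bb25bf, 6274b2e, 6b81531, d4ad31e}.
That is 5 commits.

5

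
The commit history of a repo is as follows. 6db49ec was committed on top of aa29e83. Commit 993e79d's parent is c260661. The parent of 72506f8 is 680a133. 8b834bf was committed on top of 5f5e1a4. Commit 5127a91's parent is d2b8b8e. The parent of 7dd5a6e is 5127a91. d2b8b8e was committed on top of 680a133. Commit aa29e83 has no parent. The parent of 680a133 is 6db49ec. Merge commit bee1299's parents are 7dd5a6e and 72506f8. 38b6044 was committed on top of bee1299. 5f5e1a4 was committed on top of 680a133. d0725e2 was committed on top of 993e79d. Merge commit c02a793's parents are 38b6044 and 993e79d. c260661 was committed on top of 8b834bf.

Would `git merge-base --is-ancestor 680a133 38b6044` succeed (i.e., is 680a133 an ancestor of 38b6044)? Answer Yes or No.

Ancestors of 38b6044 (commits reachable by following parents): {38b6044, 5127a91, 680a133, 6db49ec, 72506f8, 7dd5a6e, aa29e83, bee1299, d2b8b8e}.
680a133 is in that set, so it is an ancestor of 38b6044.

Yes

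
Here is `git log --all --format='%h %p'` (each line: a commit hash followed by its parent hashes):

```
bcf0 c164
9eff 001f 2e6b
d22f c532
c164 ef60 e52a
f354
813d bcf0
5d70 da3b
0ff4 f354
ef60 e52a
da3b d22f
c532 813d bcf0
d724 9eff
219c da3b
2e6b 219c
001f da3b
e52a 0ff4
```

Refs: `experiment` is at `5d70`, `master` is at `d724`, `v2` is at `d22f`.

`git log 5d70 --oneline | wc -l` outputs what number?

Walking parent pointers from 5d70: reachable set = {0ff4, 5d70, 813d, bcf0, c164, c532, d22f, da3b, e52a, ef60, f354}.
That is 11 commits.

11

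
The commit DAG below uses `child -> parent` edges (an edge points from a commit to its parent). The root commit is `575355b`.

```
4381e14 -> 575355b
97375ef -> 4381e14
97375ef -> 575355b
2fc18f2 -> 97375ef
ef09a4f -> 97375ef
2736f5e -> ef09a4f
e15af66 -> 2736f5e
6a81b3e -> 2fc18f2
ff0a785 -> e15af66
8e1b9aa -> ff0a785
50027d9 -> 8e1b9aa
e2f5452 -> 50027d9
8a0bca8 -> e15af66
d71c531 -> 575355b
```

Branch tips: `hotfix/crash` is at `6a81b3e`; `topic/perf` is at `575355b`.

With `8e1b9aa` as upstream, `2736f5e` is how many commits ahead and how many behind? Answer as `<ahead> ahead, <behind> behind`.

0 ahead, 3 behind

Reachable from 2736f5e: {2736f5e, 4381e14, 575355b, 97375ef, ef09a4f}.
Reachable from 8e1b9aa: {2736f5e, 4381e14, 575355b, 8e1b9aa, 97375ef, e15af66, ef09a4f, ff0a785}.
Only in 2736f5e's history (ahead): {} — 0.
Only in 8e1b9aa's history (behind): {8e1b9aa, e15af66, ff0a785} — 3.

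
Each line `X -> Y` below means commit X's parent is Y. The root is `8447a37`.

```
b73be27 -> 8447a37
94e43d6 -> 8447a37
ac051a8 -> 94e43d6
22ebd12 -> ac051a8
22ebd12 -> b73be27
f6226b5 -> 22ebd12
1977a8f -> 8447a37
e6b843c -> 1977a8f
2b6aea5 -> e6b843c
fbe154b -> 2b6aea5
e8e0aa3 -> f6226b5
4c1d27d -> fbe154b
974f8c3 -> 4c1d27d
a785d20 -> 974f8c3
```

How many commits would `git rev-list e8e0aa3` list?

Walking parent pointers from e8e0aa3: reachable set = {22ebd12, 8447a37, 94e43d6, ac051a8, b73be27, e8e0aa3, f6226b5}.
That is 7 commits.

7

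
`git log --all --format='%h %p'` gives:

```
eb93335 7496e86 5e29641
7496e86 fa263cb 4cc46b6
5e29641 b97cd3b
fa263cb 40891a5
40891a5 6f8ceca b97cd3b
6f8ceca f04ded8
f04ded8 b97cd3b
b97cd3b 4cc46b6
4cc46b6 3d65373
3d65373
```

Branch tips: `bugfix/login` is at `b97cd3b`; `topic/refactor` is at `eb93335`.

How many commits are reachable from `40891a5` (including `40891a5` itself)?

6

Walking parent pointers from 40891a5: reachable set = {3d65373, 40891a5, 4cc46b6, 6f8ceca, b97cd3b, f04ded8}.
That is 6 commits.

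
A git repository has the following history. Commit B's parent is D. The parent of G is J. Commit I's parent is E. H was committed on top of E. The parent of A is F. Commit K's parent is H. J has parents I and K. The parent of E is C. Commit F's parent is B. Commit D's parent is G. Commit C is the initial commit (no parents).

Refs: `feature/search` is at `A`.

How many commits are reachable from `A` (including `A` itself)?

Walking parent pointers from A: reachable set = {A, B, C, D, E, F, G, H, I, J, K}.
That is 11 commits.

11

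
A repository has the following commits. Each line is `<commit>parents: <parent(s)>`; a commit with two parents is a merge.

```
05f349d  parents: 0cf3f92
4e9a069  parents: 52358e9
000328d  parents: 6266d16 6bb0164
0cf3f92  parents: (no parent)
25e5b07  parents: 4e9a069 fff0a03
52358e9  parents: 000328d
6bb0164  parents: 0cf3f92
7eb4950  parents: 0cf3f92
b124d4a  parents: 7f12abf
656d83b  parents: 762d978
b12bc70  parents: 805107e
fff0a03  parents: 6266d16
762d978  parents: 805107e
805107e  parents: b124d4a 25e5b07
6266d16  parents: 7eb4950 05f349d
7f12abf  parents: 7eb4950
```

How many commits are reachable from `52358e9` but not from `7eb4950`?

5

Reachable from 52358e9: {000328d, 05f349d, 0cf3f92, 52358e9, 6266d16, 6bb0164, 7eb4950}.
Reachable from 7eb4950: {0cf3f92, 7eb4950}.
In 52358e9's history but not 7eb4950's: {000328d, 05f349d, 52358e9, 6266d16, 6bb0164} — 5 commits.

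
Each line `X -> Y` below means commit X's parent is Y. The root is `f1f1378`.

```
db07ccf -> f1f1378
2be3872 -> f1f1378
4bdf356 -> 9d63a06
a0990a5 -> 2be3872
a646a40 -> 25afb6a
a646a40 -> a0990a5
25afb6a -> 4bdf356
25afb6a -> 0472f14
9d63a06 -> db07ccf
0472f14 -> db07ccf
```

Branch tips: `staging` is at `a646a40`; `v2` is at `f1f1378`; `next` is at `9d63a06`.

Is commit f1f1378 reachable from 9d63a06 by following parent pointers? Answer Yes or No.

Ancestors of 9d63a06 (commits reachable by following parents): {9d63a06, db07ccf, f1f1378}.
f1f1378 is in that set, so it is an ancestor of 9d63a06.

Yes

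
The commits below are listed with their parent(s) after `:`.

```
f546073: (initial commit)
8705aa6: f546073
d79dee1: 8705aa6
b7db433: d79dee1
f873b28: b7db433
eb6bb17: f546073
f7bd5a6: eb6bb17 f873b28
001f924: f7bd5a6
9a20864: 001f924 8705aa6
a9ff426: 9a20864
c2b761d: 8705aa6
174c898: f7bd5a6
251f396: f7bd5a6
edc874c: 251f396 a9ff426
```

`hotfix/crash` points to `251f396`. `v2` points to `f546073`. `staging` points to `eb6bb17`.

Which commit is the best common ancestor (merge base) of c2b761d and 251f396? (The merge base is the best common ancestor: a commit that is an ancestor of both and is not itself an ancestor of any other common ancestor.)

Ancestors of c2b761d: {8705aa6, c2b761d, f546073}.
Ancestors of 251f396: {251f396, 8705aa6, b7db433, d79dee1, eb6bb17, f546073, f7bd5a6, f873b28}.
Common ancestors: {8705aa6, f546073}.
Among these, 8705aa6 is not an ancestor of any other common ancestor — it is the merge base.

8705aa6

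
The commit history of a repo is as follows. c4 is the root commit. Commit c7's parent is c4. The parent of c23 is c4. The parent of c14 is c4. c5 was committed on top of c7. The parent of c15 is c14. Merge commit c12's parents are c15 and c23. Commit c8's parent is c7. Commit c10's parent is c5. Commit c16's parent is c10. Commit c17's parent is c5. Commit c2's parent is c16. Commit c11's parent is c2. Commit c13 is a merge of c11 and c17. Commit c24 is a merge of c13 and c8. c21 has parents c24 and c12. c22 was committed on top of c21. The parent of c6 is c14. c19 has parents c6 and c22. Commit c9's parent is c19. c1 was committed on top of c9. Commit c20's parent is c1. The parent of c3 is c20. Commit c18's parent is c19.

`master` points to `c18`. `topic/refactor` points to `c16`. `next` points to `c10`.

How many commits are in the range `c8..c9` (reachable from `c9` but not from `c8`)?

Reachable from c9: {c10, c11, c12, c13, c14, c15, c16, c17, c19, c2, c21, c22, c23, c24, c4, c5, c6, c7, c8, c9}.
Reachable from c8: {c4, c7, c8}.
In c9's history but not c8's: {c10, c11, c12, c13, c14, c15, c16, c17, c19, c2, c21, c22, c23, c24, c5, c6, c9} — 17 commits.

17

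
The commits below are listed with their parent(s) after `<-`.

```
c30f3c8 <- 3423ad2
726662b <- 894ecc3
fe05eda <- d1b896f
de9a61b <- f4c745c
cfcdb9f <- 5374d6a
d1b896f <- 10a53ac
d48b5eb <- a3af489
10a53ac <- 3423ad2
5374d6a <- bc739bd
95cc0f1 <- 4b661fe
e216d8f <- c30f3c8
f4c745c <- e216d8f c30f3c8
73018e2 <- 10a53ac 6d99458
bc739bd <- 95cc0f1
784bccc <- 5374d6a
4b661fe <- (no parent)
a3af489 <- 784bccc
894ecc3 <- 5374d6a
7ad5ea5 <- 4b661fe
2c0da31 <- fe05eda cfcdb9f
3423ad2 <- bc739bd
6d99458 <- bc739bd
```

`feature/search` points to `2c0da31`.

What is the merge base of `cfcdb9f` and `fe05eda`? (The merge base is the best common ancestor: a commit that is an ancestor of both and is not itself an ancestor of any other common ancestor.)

Ancestors of cfcdb9f: {4b661fe, 5374d6a, 95cc0f1, bc739bd, cfcdb9f}.
Ancestors of fe05eda: {10a53ac, 3423ad2, 4b661fe, 95cc0f1, bc739bd, d1b896f, fe05eda}.
Common ancestors: {4b661fe, 95cc0f1, bc739bd}.
Among these, bc739bd is not an ancestor of any other common ancestor — it is the merge base.

bc739bd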